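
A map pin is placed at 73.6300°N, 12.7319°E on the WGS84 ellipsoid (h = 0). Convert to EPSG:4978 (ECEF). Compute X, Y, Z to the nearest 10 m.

WGS84: a = 6378137 m, e² = 0.006694380; N(φ) = a/√(1−e²sin²φ) = 6397881.333 m.
X = (N+h)·cosφ·cosλ = 1758836.821 m; Y = (N+h)·cosφ·sinλ = 397400.109 m; Z = (N(1−e²)+h)·sinφ = 6097428.352 m.

X 1758840 m, Y 397400 m, Z 6097430 m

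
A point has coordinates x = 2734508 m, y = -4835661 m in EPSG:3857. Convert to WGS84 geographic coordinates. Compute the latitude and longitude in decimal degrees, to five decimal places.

lat -39.79130°, lon 24.56450°

R = 6378137 m. λ = x/R = 24.56450331°.
φ = 2·arctan(exp(y/R)) − 90° = 2·arctan(0.46853) − 90° = -39.79130172°.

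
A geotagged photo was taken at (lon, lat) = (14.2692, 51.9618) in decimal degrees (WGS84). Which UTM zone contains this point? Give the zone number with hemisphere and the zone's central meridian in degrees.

Zone 33N, central meridian 15°

UTM zone = ⌊(λ + 180)/6⌋ + 1; 14.2692° ∈ [12°, 18°) → zone 33.
Hemisphere: N (φ ≥ 0).
Central meridian λ₀ = 6×33 − 183 = 15°.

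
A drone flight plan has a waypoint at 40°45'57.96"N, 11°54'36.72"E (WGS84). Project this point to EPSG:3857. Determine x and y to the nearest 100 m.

Web Mercator is spherical with R = a = 6378137 m.
x = R·λ = 6378137 × 0.207872205 = 1325837.399 m.
y = R·ln tan(π/4 + φ/2) = 6378137 × 0.780463393 = 4977902.443 m.

x 1325800 m, y 4977900 m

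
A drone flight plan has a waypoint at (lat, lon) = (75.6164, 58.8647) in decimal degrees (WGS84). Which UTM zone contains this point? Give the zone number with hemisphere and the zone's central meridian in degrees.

Zone 40N, central meridian 57°

UTM zone = ⌊(λ + 180)/6⌋ + 1; 58.8647° ∈ [54°, 60°) → zone 40.
Hemisphere: N (φ ≥ 0).
Central meridian λ₀ = 6×40 − 183 = 57°.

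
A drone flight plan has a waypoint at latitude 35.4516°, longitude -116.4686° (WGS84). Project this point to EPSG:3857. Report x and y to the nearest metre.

Web Mercator is spherical with R = a = 6378137 m.
x = R·λ = 6378137 × -2.032760545 = -12965225.245 m.
y = R·ln tan(π/4 + φ/2) = 6378137 × 0.662485362 = 4225422.397 m.

x -12965225 m, y 4225422 m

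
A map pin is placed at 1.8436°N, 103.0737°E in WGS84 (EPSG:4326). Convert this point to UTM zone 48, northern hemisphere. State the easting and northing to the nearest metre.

Zone 48 central meridian λ₀ = 6×48 − 183 = 105°; Δλ = -1.9263°.
Transverse Mercator on WGS84 with k₀ = 0.9996 gives E = 285720.691 m, N = 203889.816 m.

E 285721 m, N 203890 m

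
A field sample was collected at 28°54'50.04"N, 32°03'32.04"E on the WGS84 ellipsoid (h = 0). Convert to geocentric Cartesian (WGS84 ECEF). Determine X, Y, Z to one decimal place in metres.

X 4735387.2 m, Y 2965771.4 m, Z 3065551.3 m

WGS84: a = 6378137 m, e² = 0.006694380; N(φ) = a/√(1−e²sin²φ) = 6383133.522 m.
X = (N+h)·cosφ·cosλ = 4735387.166 m; Y = (N+h)·cosφ·sinλ = 2965771.393 m; Z = (N(1−e²)+h)·sinφ = 3065551.321 m.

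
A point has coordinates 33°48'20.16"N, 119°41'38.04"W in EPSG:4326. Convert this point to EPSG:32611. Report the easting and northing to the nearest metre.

Zone 11 central meridian λ₀ = 6×11 − 183 = -117°; Δλ = -2.6939°.
Transverse Mercator on WGS84 with k₀ = 0.9996 gives E = 250623.626 m, N = 3743864.846 m.

E 250624 m, N 3743865 m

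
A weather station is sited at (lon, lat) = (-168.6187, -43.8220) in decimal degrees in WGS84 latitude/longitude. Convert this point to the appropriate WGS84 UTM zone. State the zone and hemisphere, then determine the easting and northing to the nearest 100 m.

Zone 2S: E 691500 m, N 5145100 m

Longitude -168.6187° lies in the 6° band [-174°, -168°), giving zone 2; latitude is south of the equator, so 2S.
Zone 2 central meridian λ₀ = 6×2 − 183 = -171°; Δλ = +2.3813°.
Transverse Mercator on WGS84 with k₀ = 0.9996 gives E = 691490.817 m, N = 5145140.738 m.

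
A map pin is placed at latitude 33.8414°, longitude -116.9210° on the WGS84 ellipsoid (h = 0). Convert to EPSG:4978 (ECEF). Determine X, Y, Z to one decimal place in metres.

X -2401028.6 m, Y -4728389.9 m, Z 3531848.5 m

WGS84: a = 6378137 m, e² = 0.006694380; N(φ) = a/√(1−e²sin²φ) = 6384768.307 m.
X = (N+h)·cosφ·cosλ = -2401028.626 m; Y = (N+h)·cosφ·sinλ = -4728389.920 m; Z = (N(1−e²)+h)·sinφ = 3531848.486 m.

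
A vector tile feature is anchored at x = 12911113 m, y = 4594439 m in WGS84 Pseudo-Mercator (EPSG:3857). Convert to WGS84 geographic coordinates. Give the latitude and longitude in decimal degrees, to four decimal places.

R = 6378137 m. λ = x/R = 115.98250143°.
φ = 2·arctan(exp(y/R)) − 90° = 2·arctan(2.05514) − 90° = 38.10619864°.

lat 38.1062°, lon 115.9825°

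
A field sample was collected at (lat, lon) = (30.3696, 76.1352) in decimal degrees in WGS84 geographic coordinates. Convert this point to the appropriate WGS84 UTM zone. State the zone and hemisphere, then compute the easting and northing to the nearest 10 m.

Zone 43N: E 609080 m, N 3360290 m

Longitude 76.1352° lies in the 6° band [72°, 78°), giving zone 43; latitude is north of the equator, so 43N.
Zone 43 central meridian λ₀ = 6×43 − 183 = 75°; Δλ = +1.1352°.
Transverse Mercator on WGS84 with k₀ = 0.9996 gives E = 609082.935 m, N = 3360287.565 m.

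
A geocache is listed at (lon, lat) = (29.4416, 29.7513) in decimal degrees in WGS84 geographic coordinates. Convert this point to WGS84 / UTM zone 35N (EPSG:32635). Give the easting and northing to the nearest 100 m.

E 736100 m, N 3293700 m

Zone 35 central meridian λ₀ = 6×35 − 183 = 27°; Δλ = +2.4416°.
Transverse Mercator on WGS84 with k₀ = 0.9996 gives E = 736108.158 m, N = 3293725.297 m.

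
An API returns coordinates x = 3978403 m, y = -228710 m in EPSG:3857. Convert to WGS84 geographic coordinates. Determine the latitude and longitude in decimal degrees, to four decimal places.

lat -2.0541°, lon 35.7386°

R = 6378137 m. λ = x/R = 35.73860221°.
φ = 2·arctan(exp(y/R)) − 90° = 2·arctan(0.96478) − 90° = -2.05409673°.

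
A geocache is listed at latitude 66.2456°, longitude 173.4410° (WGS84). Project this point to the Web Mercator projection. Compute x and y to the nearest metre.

Web Mercator is spherical with R = a = 6378137 m.
x = R·λ = 6378137 × 3.027116508 = 19307363.803 m.
y = R·ln tan(π/4 + φ/2) = 6378137 × 1.559137077 = 9944389.880 m.

x 19307364 m, y 9944390 m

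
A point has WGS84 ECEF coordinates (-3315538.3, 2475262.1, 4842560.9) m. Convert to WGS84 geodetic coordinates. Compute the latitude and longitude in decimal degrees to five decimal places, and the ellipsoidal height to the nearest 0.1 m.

lat 49.67850°, lon 143.25630°, h 3717.3 m

λ = atan2(Y, X) = 143.25629974°; p = √(X²+Y²) = 4137597.9 m.
Bowring's method on WGS84 (a = 6378137 m, b = 6356752.314 m) gives φ = 49.67849978°, h = 3717.279 m.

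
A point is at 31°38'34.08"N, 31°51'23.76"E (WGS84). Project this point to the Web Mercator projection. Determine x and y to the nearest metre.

Web Mercator is spherical with R = a = 6378137 m.
x = R·λ = 6378137 × 0.556002558 = 3546260.490 m.
y = R·ln tan(π/4 + φ/2) = 6378137 × 0.582695757 = 3716513.367 m.

x 3546260 m, y 3716513 m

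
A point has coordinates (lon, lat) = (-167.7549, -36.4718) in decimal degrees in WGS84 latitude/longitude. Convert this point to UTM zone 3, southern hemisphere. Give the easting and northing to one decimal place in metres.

Zone 3 central meridian λ₀ = 6×3 − 183 = -165°; Δλ = -2.7549°.
Transverse Mercator on WGS84 with k₀ = 0.9996 gives E = 253166.629 m, N = 5960190.984 m.

E 253166.6 m, N 5960191.0 m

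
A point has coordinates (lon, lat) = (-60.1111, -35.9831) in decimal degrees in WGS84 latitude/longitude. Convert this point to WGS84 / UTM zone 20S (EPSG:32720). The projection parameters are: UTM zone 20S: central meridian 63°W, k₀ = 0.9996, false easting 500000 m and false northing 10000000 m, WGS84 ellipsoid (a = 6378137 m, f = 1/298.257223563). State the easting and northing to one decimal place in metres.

E 760459.7 m, N 6014066.1 m

Zone 20 central meridian λ₀ = 6×20 − 183 = -63°; Δλ = +2.8889°.
Transverse Mercator on WGS84 with k₀ = 0.9996 gives E = 760459.683 m, N = 6014066.091 m.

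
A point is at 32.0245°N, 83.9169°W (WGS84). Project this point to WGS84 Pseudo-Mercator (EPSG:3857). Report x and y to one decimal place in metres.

Web Mercator is spherical with R = a = 6378137 m.
x = R·λ = 6378137 × -1.464626203 = -9341586.577 m.
y = R·ln tan(π/4 + φ/2) = 6378137 × 0.590537184 = 3766527.063 m.

x -9341586.6 m, y 3766527.1 m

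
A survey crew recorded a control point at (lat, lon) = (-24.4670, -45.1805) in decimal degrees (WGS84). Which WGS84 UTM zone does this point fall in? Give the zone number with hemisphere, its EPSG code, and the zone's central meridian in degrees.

Zone 23S (EPSG:32723), central meridian -45°

UTM zone = ⌊(λ + 180)/6⌋ + 1; -45.1805° ∈ [-48°, -42°) → zone 23.
Hemisphere: S (φ < 0).
Central meridian λ₀ = 6×23 − 183 = -45°.
EPSG code: 32723.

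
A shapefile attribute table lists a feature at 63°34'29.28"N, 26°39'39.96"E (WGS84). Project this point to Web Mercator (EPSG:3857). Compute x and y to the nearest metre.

Web Mercator is spherical with R = a = 6378137 m.
x = R·λ = 6378137 × 0.465323977 = 2967900.076 m.
y = R·ln tan(π/4 + φ/2) = 6378137 × 1.449106783 = 9242601.589 m.

x 2967900 m, y 9242602 m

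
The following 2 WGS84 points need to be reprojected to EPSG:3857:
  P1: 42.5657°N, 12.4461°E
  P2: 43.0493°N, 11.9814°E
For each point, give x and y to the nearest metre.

Web Mercator: x = R·λ, y = R·ln tan(π/4+φ/2), R = 6378137 m.
P1 (42.5657°, 12.4461°) → (1385493.514, 5246098.865) m.
P2 (43.0493°, 11.9814°) → (1333763.347, 5319478.823) m.

P1: x 1385494 m, y 5246099 m; P2: x 1333763 m, y 5319479 m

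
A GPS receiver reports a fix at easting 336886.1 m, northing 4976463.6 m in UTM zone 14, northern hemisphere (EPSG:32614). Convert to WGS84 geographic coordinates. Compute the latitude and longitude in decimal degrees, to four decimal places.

lat 44.9229°, lon -101.0668°

Zone 14N: λ₀ = -99°, k₀ = 0.9996, false easting 500000 m.
Meridian distance M = (N − FN)/k₀ = 4978455.0 m.
Inverse transverse Mercator on WGS84 gives φ = 44.92290038°, λ = -101.06679978°.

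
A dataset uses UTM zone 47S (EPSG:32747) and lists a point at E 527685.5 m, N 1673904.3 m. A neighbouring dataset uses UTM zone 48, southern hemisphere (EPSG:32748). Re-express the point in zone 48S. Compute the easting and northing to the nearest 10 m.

UTM 47S → geographic: φ = -75.02029974°, λ = 99.95959975°.
UTM 48S (λ₀ = 105°) forward: E = 354735.586 m, N = 1667951.315 m.

E 354740 m, N 1667950 m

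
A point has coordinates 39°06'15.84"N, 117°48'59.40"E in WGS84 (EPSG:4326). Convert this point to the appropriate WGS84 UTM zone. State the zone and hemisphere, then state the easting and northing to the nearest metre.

Zone 50N: E 570599 m, N 4328679 m

Longitude 117.8165° lies in the 6° band [114°, 120°), giving zone 50; latitude is north of the equator, so 50N.
Zone 50 central meridian λ₀ = 6×50 − 183 = 117°; Δλ = +0.8165°.
Transverse Mercator on WGS84 with k₀ = 0.9996 gives E = 570598.643 m, N = 4328679.363 m.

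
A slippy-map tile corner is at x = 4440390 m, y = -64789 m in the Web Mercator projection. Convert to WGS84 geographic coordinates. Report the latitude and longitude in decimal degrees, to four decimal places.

lat -0.5820°, lon 39.8887°

R = 6378137 m. λ = x/R = 39.88870204°.
φ = 2·arctan(exp(y/R)) − 90° = 2·arctan(0.98989) − 90° = -0.58199948°.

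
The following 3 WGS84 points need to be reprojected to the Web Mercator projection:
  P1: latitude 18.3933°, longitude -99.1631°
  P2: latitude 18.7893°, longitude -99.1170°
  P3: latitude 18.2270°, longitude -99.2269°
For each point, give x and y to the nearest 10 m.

P1: x -11038790 m, y 2083640 m; P2: x -11033650 m, y 2130150 m; P3: x -11045890 m, y 2064140 m

Web Mercator: x = R·λ, y = R·ln tan(π/4+φ/2), R = 6378137 m.
P1 (18.3933°, -99.1631°) → (-11038785.797, 2083635.394) m.
P2 (18.7893°, -99.1170°) → (-11033653.969, 2130145.041) m.
P3 (18.2270°, -99.2269°) → (-11045887.981, 2064135.681) m.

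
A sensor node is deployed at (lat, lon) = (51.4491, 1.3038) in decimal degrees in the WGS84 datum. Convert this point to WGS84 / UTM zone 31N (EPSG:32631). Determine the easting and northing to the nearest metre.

Zone 31 central meridian λ₀ = 6×31 − 183 = 3°; Δλ = -1.6962°.
Transverse Mercator on WGS84 with k₀ = 0.9996 gives E = 382134.833 m, N = 5701133.028 m.

E 382135 m, N 5701133 m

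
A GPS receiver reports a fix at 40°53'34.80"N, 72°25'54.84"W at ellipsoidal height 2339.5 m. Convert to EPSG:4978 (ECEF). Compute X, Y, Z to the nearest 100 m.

WGS84: a = 6378137 m, e² = 0.006694380; N(φ) = a/√(1−e²sin²φ) = 6387306.090 m.
X = (N+h)·cosφ·cosλ = 1457927.403 m; Y = (N+h)·cosφ·sinλ = -4604863.348 m; Z = (N(1−e²)+h)·sinφ = 4154979.521 m.

X 1457900 m, Y -4604900 m, Z 4155000 m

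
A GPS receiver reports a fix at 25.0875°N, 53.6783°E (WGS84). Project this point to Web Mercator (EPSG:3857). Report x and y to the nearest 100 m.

x 5975400 m, y 2886500 m

Web Mercator is spherical with R = a = 6378137 m.
x = R·λ = 6378137 × 0.936863072 = 5975441.023 m.
y = R·ln tan(π/4 + φ/2) = 6378137 × 0.452560969 = 2886495.861 m.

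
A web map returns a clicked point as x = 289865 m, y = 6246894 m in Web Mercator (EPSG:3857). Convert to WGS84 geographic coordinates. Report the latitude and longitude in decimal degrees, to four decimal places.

R = 6378137 m. λ = x/R = 2.60390160°.
φ = 2·arctan(exp(y/R)) − 90° = 2·arctan(2.66292) − 90° = 48.83490196°.

lat 48.8349°, lon 2.6039°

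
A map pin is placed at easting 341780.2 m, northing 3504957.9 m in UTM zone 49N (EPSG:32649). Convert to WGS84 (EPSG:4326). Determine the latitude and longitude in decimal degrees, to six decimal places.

Zone 49N: λ₀ = 111°, k₀ = 0.9996, false easting 500000 m.
Meridian distance M = (N − FN)/k₀ = 3506360.4 m.
Inverse transverse Mercator on WGS84 gives φ = 31.66900033°, λ = 109.33099992°.

lat 31.669000°, lon 109.331000°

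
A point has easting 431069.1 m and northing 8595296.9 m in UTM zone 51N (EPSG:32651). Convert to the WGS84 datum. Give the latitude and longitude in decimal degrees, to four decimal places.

Zone 51N: λ₀ = 123°, k₀ = 0.9996, false easting 500000 m.
Meridian distance M = (N − FN)/k₀ = 8598736.4 m.
Inverse transverse Mercator on WGS84 gives φ = 77.41989985°, λ = 120.16390027°.

lat 77.4199°, lon 120.1639°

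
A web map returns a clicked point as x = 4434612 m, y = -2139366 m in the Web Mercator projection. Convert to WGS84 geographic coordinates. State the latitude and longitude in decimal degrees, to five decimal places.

lat -18.86770°, lon 39.83680°

R = 6378137 m. λ = x/R = 39.83679739°.
φ = 2·arctan(exp(y/R)) − 90° = 2·arctan(0.71504) − 90° = -18.86770077°.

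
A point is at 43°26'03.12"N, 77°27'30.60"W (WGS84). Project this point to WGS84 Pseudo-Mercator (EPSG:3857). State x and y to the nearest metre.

Web Mercator is spherical with R = a = 6378137 m.
x = R·λ = 6378137 × -1.351905859 = -8622640.778 m.
y = R·ln tan(π/4 + φ/2) = 6378137 × 0.843239457 = 5378296.780 m.

x -8622641 m, y 5378297 m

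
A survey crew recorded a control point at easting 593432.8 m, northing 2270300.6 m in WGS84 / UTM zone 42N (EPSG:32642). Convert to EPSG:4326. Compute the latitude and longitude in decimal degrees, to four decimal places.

Zone 42N: λ₀ = 69°, k₀ = 0.9996, false easting 500000 m.
Meridian distance M = (N − FN)/k₀ = 2271209.1 m.
Inverse transverse Mercator on WGS84 gives φ = 20.52919991°, λ = 69.89619972°.

lat 20.5292°, lon 69.8962°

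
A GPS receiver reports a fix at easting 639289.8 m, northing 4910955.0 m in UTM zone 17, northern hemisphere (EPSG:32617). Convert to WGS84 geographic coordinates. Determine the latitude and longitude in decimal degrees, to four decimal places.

lat 44.3385°, lon -79.2527°

Zone 17N: λ₀ = -81°, k₀ = 0.9996, false easting 500000 m.
Meridian distance M = (N − FN)/k₀ = 4912920.2 m.
Inverse transverse Mercator on WGS84 gives φ = 44.33849975°, λ = -79.25270055°.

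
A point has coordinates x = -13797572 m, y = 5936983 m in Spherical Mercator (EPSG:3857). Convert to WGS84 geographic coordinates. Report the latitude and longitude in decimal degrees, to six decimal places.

R = 6378137 m. λ = x/R = -123.94569811°.
φ = 2·arctan(exp(y/R)) − 90° = 2·arctan(2.53662) − 90° = 46.96880046°.

lat 46.968800°, lon -123.945698°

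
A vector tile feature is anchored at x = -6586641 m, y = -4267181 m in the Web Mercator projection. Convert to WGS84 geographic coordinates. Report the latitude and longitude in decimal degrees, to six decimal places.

R = 6378137 m. λ = x/R = -59.16880281°.
φ = 2·arctan(exp(y/R)) − 90° = 2·arctan(0.51220) − 90° = -35.75659719°.

lat -35.756597°, lon -59.168803°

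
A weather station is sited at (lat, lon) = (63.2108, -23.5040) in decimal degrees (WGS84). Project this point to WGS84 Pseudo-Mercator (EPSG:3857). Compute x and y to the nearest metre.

x -2616453 m, y 9152127 m

Web Mercator is spherical with R = a = 6378137 m.
x = R·λ = 6378137 × -0.410222187 = -2616453.312 m.
y = R·ln tan(π/4 + φ/2) = 6378137 × 1.434921698 = 9152127.177 m.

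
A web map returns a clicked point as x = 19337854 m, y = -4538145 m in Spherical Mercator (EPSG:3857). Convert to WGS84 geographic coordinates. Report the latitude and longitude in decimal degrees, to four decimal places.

R = 6378137 m. λ = x/R = 173.71489810°.
φ = 2·arctan(exp(y/R)) − 90° = 2·arctan(0.49090) − 90° = -37.70719881°.

lat -37.7072°, lon 173.7149°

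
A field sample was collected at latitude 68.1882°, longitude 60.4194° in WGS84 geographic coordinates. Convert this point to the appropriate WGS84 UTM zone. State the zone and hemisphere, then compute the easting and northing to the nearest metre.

Zone 41N: E 393022 m, N 7566084 m

Longitude 60.4194° lies in the 6° band [60°, 66°), giving zone 41; latitude is north of the equator, so 41N.
Zone 41 central meridian λ₀ = 6×41 − 183 = 63°; Δλ = -2.5806°.
Transverse Mercator on WGS84 with k₀ = 0.9996 gives E = 393021.551 m, N = 7566084.326 m.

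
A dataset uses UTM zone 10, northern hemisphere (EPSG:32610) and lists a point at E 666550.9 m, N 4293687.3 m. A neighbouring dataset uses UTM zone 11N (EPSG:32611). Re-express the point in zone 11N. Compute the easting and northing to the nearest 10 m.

UTM 10N → geographic: φ = 38.77619974°, λ = -121.08269975°.
UTM 11N (λ₀ = -117°) forward: E = 145295.625 m, N = 4299863.808 m.

E 145300 m, N 4299860 m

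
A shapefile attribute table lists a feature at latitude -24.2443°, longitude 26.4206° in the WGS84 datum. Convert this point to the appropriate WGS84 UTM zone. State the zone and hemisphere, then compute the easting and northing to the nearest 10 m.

Longitude 26.4206° lies in the 6° band [24°, 30°), giving zone 35; latitude is south of the equator, so 35S.
Zone 35 central meridian λ₀ = 6×35 − 183 = 27°; Δλ = -0.5794°.
Transverse Mercator on WGS84 with k₀ = 0.9996 gives E = 441179.717 m, N = 7318603.493 m.

Zone 35S: E 441180 m, N 7318600 m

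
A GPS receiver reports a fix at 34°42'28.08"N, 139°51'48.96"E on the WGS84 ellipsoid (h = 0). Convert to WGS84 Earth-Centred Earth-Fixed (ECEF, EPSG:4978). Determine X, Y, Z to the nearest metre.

WGS84: a = 6378137 m, e² = 0.006694380; N(φ) = a/√(1−e²sin²φ) = 6385069.721 m.
X = (N+h)·cosφ·cosλ = -4012887.079 m; Y = (N+h)·cosφ·sinλ = 3383524.171 m; Z = (N(1−e²)+h)·sinφ = 3611265.936 m.

X -4012887 m, Y 3383524 m, Z 3611266 m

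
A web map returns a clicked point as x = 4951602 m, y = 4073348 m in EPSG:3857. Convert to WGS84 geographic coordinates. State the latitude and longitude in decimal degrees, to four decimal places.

lat 34.3311°, lon 44.4810°

R = 6378137 m. λ = x/R = 44.48099757°.
φ = 2·arctan(exp(y/R)) − 90° = 2·arctan(1.89391) − 90° = 34.33110158°.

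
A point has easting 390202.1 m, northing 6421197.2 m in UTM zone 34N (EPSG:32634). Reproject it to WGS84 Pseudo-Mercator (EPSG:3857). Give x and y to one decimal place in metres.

x 2131378.6 m, y 7950321.2 m

Unproject from UTM 34N (λ₀ = 21°) → φ = 57.91899989°, λ = 19.14649947°.
Web Mercator (R = 6378137 m): x = 2131378.571 m, y = 7950321.154 m.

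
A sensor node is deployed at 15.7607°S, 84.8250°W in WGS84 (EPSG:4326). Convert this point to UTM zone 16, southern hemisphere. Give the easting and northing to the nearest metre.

E 733030 m, N 8256333 m

Zone 16 central meridian λ₀ = 6×16 − 183 = -87°; Δλ = +2.1750°.
Transverse Mercator on WGS84 with k₀ = 0.9996 gives E = 733029.650 m, N = 8256332.567 m.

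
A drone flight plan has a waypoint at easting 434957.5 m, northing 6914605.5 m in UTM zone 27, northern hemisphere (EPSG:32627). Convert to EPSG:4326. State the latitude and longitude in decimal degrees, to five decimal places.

lat 62.35720°, lon -22.25660°

Zone 27N: λ₀ = -21°, k₀ = 0.9996, false easting 500000 m.
Meridian distance M = (N − FN)/k₀ = 6917372.4 m.
Inverse transverse Mercator on WGS84 gives φ = 62.35720007°, λ = -22.25660057°.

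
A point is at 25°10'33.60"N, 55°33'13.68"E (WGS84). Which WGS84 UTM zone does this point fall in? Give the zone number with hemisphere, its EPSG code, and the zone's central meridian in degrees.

UTM zone = ⌊(λ + 180)/6⌋ + 1; 55.5538° ∈ [54°, 60°) → zone 40.
Hemisphere: N (φ ≥ 0).
Central meridian λ₀ = 6×40 − 183 = 57°.
EPSG code: 32640.

Zone 40N (EPSG:32640), central meridian 57°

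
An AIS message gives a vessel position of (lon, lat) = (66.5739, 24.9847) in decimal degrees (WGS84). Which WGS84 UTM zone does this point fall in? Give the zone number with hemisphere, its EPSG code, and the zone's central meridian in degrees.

Zone 42N (EPSG:32642), central meridian 69°

UTM zone = ⌊(λ + 180)/6⌋ + 1; 66.5739° ∈ [66°, 72°) → zone 42.
Hemisphere: N (φ ≥ 0).
Central meridian λ₀ = 6×42 − 183 = 69°.
EPSG code: 32642.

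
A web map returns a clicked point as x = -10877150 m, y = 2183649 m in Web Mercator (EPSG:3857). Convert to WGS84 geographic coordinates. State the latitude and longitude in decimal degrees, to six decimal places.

R = 6378137 m. λ = x/R = -97.71110093°.
φ = 2·arctan(exp(y/R)) − 90° = 2·arctan(1.40827) − 90° = 19.24370205°.

lat 19.243702°, lon -97.711101°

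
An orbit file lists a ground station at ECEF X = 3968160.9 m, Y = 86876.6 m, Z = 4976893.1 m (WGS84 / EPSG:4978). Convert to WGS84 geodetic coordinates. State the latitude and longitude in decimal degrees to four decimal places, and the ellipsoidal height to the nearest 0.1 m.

lat 51.6148°, lon 1.2542°, h 752.2 m

λ = atan2(Y, X) = 1.25420001°; p = √(X²+Y²) = 3969111.8 m.
Bowring's method on WGS84 (a = 6378137 m, b = 6356752.314 m) gives φ = 51.61479956°, h = 752.193 m.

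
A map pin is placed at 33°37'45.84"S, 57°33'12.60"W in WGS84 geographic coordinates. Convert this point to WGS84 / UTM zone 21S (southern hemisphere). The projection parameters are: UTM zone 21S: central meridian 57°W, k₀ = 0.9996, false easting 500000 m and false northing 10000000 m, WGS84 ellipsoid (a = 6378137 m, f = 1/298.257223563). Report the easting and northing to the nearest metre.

Zone 21 central meridian λ₀ = 6×21 − 183 = -57°; Δλ = -0.5535°.
Transverse Mercator on WGS84 with k₀ = 0.9996 gives E = 448664.259 m, N = 6278796.849 m.

E 448664 m, N 6278797 m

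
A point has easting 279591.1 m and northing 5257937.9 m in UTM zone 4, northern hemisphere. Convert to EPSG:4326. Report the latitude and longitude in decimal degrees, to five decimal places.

lat 47.43760°, lon -161.92320°

Zone 4N: λ₀ = -159°, k₀ = 0.9996, false easting 500000 m.
Meridian distance M = (N − FN)/k₀ = 5260041.9 m.
Inverse transverse Mercator on WGS84 gives φ = 47.43760034°, λ = -161.92319982°.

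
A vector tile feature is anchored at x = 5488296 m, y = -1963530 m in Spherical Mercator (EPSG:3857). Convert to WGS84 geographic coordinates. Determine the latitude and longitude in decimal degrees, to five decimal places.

lat -17.36650°, lon 49.30220°

R = 6378137 m. λ = x/R = 49.30220181°.
φ = 2·arctan(exp(y/R)) − 90° = 2·arctan(0.73502) − 90° = -17.36650124°.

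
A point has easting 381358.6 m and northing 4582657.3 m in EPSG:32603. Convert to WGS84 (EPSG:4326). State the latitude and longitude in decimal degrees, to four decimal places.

Zone 3N: λ₀ = -165°, k₀ = 0.9996, false easting 500000 m.
Meridian distance M = (N − FN)/k₀ = 4584491.1 m.
Inverse transverse Mercator on WGS84 gives φ = 41.38670007°, λ = -166.41899990°.

lat 41.3867°, lon -166.4190°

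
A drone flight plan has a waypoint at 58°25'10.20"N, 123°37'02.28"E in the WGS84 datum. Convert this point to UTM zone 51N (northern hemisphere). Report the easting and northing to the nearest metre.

E 536060 m, N 6475581 m

Zone 51 central meridian λ₀ = 6×51 − 183 = 123°; Δλ = +0.6173°.
Transverse Mercator on WGS84 with k₀ = 0.9996 gives E = 536060.086 m, N = 6475581.429 m.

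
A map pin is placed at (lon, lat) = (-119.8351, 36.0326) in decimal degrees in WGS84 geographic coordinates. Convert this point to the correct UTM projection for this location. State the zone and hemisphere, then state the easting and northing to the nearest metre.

Zone 11N: E 244552 m, N 3991284 m

Longitude -119.8351° lies in the 6° band [-120°, -114°), giving zone 11; latitude is north of the equator, so 11N.
Zone 11 central meridian λ₀ = 6×11 − 183 = -117°; Δλ = -2.8351°.
Transverse Mercator on WGS84 with k₀ = 0.9996 gives E = 244552.012 m, N = 3991283.768 m.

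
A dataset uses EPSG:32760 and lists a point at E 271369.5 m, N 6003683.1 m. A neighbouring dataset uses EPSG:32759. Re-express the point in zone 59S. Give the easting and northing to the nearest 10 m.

UTM 60S → geographic: φ = -36.08460007°, λ = 174.46079995°.
UTM 59S (λ₀ = 171°) forward: E = 811638.681 m, N = 6001120.786 m.

E 811640 m, N 6001120 m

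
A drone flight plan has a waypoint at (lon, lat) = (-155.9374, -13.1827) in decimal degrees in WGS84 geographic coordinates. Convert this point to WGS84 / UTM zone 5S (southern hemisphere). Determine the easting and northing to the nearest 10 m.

Zone 5 central meridian λ₀ = 6×5 − 183 = -153°; Δλ = -2.9374°.
Transverse Mercator on WGS84 with k₀ = 0.9996 gives E = 181573.119 m, N = 8540797.330 m.

E 181570 m, N 8540800 m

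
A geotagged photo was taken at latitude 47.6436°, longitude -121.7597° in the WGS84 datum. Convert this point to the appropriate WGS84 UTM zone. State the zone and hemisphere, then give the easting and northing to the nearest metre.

Longitude -121.7597° lies in the 6° band [-126°, -120°), giving zone 10; latitude is north of the equator, so 10N.
Zone 10 central meridian λ₀ = 6×10 − 183 = -123°; Δλ = +1.2403°.
Transverse Mercator on WGS84 with k₀ = 0.9996 gives E = 593155.582 m, N = 5277434.226 m.

Zone 10N: E 593156 m, N 5277434 m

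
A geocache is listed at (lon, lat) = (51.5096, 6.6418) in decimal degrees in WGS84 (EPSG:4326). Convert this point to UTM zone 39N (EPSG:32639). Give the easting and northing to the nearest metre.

Zone 39 central meridian λ₀ = 6×39 − 183 = 51°; Δλ = +0.5096°.
Transverse Mercator on WGS84 with k₀ = 0.9996 gives E = 556328.399 m, N = 734180.367 m.

E 556328 m, N 734180 m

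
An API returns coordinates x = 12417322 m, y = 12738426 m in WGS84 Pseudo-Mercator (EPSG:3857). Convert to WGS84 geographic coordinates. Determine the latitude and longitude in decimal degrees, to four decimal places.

lat 74.5427°, lon 111.5467°

R = 6378137 m. λ = x/R = 111.54670140°.
φ = 2·arctan(exp(y/R)) − 90° = 2·arctan(7.36841) − 90° = 74.54269924°.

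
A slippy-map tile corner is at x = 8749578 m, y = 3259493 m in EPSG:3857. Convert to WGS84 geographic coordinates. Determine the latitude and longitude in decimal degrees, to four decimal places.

R = 6378137 m. λ = x/R = 78.59879647°.
φ = 2·arctan(exp(y/R)) − 90° = 2·arctan(1.66703) − 90° = 28.08340241°.

lat 28.0834°, lon 78.5988°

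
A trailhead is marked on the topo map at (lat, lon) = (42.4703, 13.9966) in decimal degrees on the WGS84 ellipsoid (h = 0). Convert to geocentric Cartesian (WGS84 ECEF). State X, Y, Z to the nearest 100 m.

WGS84: a = 6378137 m, e² = 0.006694380; N(φ) = a/√(1−e²sin²φ) = 6387892.393 m.
X = (N+h)·cosφ·cosλ = 4571989.226 m; Y = (N+h)·cosφ·sinλ = 1139636.774 m; Z = (N(1−e²)+h)·sinφ = 4284281.759 m.

X 4572000 m, Y 1139600 m, Z 4284300 m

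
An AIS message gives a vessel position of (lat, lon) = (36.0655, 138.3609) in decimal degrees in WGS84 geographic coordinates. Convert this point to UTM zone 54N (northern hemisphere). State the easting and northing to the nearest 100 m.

Zone 54 central meridian λ₀ = 6×54 − 183 = 141°; Δλ = -2.6391°.
Transverse Mercator on WGS84 with k₀ = 0.9996 gives E = 262315.026 m, N = 3994437.325 m.

E 262300 m, N 3994400 m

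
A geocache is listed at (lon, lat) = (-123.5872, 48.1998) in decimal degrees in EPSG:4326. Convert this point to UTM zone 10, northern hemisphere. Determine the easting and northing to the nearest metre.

E 456367 m, N 5338674 m

Zone 10 central meridian λ₀ = 6×10 − 183 = -123°; Δλ = -0.5872°.
Transverse Mercator on WGS84 with k₀ = 0.9996 gives E = 456367.005 m, N = 5338674.234 m.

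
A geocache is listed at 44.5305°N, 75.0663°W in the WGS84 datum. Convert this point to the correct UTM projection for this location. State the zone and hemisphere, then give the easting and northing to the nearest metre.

Longitude -75.0663° lies in the 6° band [-78°, -72°), giving zone 18; latitude is north of the equator, so 18N.
Zone 18 central meridian λ₀ = 6×18 − 183 = -75°; Δλ = -0.0663°.
Transverse Mercator on WGS84 with k₀ = 0.9996 gives E = 494732.048 m, N = 4930799.192 m.

Zone 18N: E 494732 m, N 4930799 m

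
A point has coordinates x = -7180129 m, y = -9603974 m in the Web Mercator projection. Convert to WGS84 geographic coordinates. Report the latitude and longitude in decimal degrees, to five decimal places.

R = 6378137 m. λ = x/R = -64.50019623°.
φ = 2·arctan(exp(y/R)) − 90° = 2·arctan(0.22185) − 90° = -64.98329988°.

lat -64.98330°, lon -64.50020°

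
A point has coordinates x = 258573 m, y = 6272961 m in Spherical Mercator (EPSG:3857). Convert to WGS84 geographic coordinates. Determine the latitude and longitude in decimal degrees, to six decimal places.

R = 6378137 m. λ = x/R = 2.32280078°.
φ = 2·arctan(exp(y/R)) − 90° = 2·arctan(2.67382) − 90° = 48.98879881°.

lat 48.988799°, lon 2.322801°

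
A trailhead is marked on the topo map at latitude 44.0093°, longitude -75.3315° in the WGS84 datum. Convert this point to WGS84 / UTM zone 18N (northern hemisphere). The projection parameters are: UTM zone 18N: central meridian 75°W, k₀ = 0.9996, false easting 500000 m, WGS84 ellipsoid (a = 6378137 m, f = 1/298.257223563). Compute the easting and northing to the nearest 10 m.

Zone 18 central meridian λ₀ = 6×18 − 183 = -75°; Δλ = -0.3315°.
Transverse Mercator on WGS84 with k₀ = 0.9996 gives E = 473426.429 m, N = 4872959.183 m.

E 473430 m, N 4872960 m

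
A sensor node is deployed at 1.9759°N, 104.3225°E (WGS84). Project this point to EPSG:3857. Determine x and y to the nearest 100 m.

Web Mercator is spherical with R = a = 6378137 m.
x = R·λ = 6378137 × 1.820771109 = 11613127.578 m.
y = R·ln tan(π/4 + φ/2) = 6378137 × 0.034492798 = 219999.793 m.

x 11613100 m, y 220000 m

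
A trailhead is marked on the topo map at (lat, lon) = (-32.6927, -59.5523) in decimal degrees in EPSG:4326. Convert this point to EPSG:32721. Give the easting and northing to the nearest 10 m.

E 260720 m, N 6379900 m

Zone 21 central meridian λ₀ = 6×21 − 183 = -57°; Δλ = -2.5523°.
Transverse Mercator on WGS84 with k₀ = 0.9996 gives E = 260718.466 m, N = 6379899.711 m.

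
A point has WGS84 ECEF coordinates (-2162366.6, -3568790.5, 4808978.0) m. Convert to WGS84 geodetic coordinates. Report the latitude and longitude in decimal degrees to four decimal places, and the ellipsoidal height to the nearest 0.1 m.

lat 49.2420°, lon -121.2121°, h 1063.4 m

λ = atan2(Y, X) = -121.21210013°; p = √(X²+Y²) = 4172780.2 m.
Bowring's method on WGS84 (a = 6378137 m, b = 6356752.314 m) gives φ = 49.24199973°, h = 1063.392 m.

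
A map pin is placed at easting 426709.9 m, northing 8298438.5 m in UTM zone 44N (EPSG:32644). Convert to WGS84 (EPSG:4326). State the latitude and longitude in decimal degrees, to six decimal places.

Zone 44N: λ₀ = 81°, k₀ = 0.9996, false easting 500000 m.
Meridian distance M = (N − FN)/k₀ = 8301759.2 m.
Inverse transverse Mercator on WGS84 gives φ = 74.76060024°, λ = 78.50140096°.

lat 74.760600°, lon 78.501401°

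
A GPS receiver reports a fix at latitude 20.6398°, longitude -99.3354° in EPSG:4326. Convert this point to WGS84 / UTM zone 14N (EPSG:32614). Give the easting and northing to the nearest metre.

Zone 14 central meridian λ₀ = 6×14 − 183 = -99°; Δλ = -0.3354°.
Transverse Mercator on WGS84 with k₀ = 0.9996 gives E = 465059.184 m, N = 2282320.205 m.

E 465059 m, N 2282320 m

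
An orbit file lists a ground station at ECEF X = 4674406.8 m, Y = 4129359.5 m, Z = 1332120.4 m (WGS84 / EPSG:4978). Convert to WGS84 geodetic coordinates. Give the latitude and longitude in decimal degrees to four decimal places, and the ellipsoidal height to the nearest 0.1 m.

lat 12.1349°, lon 41.4573°, h 592.7 m

λ = atan2(Y, X) = 41.45730010°; p = √(X²+Y²) = 6237121.8 m.
Bowring's method on WGS84 (a = 6378137 m, b = 6356752.314 m) gives φ = 12.13490033°, h = 592.653 m.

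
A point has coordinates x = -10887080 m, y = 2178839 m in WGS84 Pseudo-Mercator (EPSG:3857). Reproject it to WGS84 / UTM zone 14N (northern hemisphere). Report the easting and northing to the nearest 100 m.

Web Mercator inverse (R = 6378137 m) → φ = 19.20290231°, λ = -97.80030363°.
UTM 14N forward: E = 626121.351 m, N = 2123712.736 m.

E 626100 m, N 2123700 m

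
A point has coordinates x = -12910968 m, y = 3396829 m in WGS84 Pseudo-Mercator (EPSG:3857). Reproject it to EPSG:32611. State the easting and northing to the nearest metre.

E 599075 m, N 3226839 m

Web Mercator inverse (R = 6378137 m) → φ = 29.16629707°, λ = -115.98119887°.
UTM 11N forward: E = 599074.676 m, N = 3226839.440 m.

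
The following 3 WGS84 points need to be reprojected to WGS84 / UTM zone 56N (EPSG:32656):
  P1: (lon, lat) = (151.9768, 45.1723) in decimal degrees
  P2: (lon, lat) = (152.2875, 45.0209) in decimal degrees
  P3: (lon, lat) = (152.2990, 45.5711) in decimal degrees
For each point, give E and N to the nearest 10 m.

P1: E 419600 m, N 5002600 m; P2: E 443860 m, N 4985520 m; P3: E 445300 m, N 5046630 m

UTM zone 56N: λ₀ = 153°, k₀ = 0.9996.
P1 (45.1723°, 151.9768°) → (419598.272, 5002600.231) m.
P2 (45.0209°, 152.2875°) → (443864.519, 4985519.031) m.
P3 (45.5711°, 152.2990°) → (445302.111, 5046634.513) m.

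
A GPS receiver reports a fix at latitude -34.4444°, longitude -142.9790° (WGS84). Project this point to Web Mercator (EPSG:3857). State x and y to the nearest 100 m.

Web Mercator is spherical with R = a = 6378137 m.
x = R·λ = 6378137 × -2.495454311 = -15916349.474 m.
y = R·ln tan(π/4 + φ/2) = 6378137 × -0.641038493 = -4088631.329 m.

x -15916300 m, y -4088600 m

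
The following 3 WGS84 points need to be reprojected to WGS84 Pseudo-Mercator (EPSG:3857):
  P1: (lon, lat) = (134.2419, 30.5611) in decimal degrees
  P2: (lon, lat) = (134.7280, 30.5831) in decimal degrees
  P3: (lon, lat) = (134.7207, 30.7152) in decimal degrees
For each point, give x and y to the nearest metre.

P1: x 14943740 m, y 3575880 m; P2: x 14997852 m, y 3578724 m; P3: x 14997040 m, y 3595817 m

Web Mercator: x = R·λ, y = R·ln tan(π/4+φ/2), R = 6378137 m.
P1 (30.5611°, 134.2419°) → (14943739.951, 3575879.845) m.
P2 (30.5831°, 134.7280°) → (14997852.356, 3578724.279) m.
P3 (30.7152°, 134.7207°) → (14997039.723, 3595817.415) m.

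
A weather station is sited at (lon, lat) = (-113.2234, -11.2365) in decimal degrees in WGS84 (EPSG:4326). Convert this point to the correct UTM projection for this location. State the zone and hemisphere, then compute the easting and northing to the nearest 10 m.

Longitude -113.2234° lies in the 6° band [-114°, -108°), giving zone 12; latitude is south of the equator, so 12S.
Zone 12 central meridian λ₀ = 6×12 − 183 = -111°; Δλ = -2.2234°.
Transverse Mercator on WGS84 with k₀ = 0.9996 gives E = 257246.239 m, N = 8756952.296 m.

Zone 12S: E 257250 m, N 8756950 m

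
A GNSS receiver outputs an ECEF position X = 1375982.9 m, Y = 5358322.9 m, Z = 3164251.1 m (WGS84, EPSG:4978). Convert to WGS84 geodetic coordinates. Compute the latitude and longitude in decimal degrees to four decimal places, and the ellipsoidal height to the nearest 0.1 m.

lat 29.9345°, lon 75.5980°, h 335.7 m

λ = atan2(Y, X) = 75.59799958°; p = √(X²+Y²) = 5532174.4 m.
Bowring's method on WGS84 (a = 6378137 m, b = 6356752.314 m) gives φ = 29.93449963°, h = 335.686 m.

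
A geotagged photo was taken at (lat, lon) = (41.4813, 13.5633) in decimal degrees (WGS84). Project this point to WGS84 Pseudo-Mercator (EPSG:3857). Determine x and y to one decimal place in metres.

Web Mercator is spherical with R = a = 6378137 m.
x = R·λ = 6378137 × 0.236724242 = 1509859.649 m.
y = R·ln tan(π/4 + φ/2) = 6378137 × 0.797034403 = 5083594.614 m.

x 1509859.6 m, y 5083594.6 m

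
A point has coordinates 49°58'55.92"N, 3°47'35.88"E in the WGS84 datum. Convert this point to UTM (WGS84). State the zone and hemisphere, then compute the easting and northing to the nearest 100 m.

Zone 31N: E 556900 m, N 5537000 m

Longitude 3.7933° lies in the 6° band [0°, 6°), giving zone 31; latitude is north of the equator, so 31N.
Zone 31 central meridian λ₀ = 6×31 − 183 = 3°; Δλ = +0.7933°.
Transverse Mercator on WGS84 with k₀ = 0.9996 gives E = 556874.167 m, N = 5536953.166 m.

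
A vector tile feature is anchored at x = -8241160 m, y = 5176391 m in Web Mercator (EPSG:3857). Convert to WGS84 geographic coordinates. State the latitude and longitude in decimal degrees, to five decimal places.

lat 42.10280°, lon -74.03160°

R = 6378137 m. λ = x/R = -74.03159987°.
φ = 2·arctan(exp(y/R)) − 90° = 2·arctan(2.25147) − 90° = 42.10280103°.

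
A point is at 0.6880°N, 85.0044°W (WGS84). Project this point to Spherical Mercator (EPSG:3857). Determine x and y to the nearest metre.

x -9462647 m, y 76590 m

Web Mercator is spherical with R = a = 6378137 m.
x = R·λ = 6378137 × -1.483606659 = -9462646.523 m.
y = R·ln tan(π/4 + φ/2) = 6378137 × 0.012008154 = 76589.650 m.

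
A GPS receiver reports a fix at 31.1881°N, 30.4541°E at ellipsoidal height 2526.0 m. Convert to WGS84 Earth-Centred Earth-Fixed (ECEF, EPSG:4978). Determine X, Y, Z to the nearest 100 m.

WGS84: a = 6378137 m, e² = 0.006694380; N(φ) = a/√(1−e²sin²φ) = 6383869.793 m.
X = (N+h)·cosφ·cosλ = 4709628.857 m; Y = (N+h)·cosφ·sinλ = 2769103.788 m; Z = (N(1−e²)+h)·sinφ = 3285060.037 m.

X 4709600 m, Y 2769100 m, Z 3285100 m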